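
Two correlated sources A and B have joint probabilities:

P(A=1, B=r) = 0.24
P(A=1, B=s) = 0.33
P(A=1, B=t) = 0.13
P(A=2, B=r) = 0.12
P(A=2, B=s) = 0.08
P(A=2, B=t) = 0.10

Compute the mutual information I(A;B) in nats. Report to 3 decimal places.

0.022 nats

Marginals: p(A) = (0.7000, 0.3000), p(B) = (0.3600, 0.4100, 0.2300).
I(A;B) = Σ p(x,y)·ln[p(x,y)/(p(x)p(y))].
  (1,r): 0.24·ln(0.9524) = -0.0117
  (1,s): 0.33·ln(1.1498) = 0.0461
  (1,t): 0.13·ln(0.8075) = -0.0278
  (2,r): 0.12·ln(1.1111) = 0.0126
  (2,s): 0.08·ln(0.6504) = -0.0344
  (2,t): 0.10·ln(1.4493) = 0.0371
Sum = 0.022 nats.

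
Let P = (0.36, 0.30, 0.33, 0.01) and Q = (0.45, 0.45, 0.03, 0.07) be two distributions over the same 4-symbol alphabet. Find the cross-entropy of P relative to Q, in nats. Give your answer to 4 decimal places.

H(P,Q) = −Σ p·ln q.
  −0.36·ln(0.45) = 0.28746
  −0.30·ln(0.45) = 0.23955
  −0.33·ln(0.03) = 1.15716
  −0.01·ln(0.07) = 0.02659
H(P,Q) = 1.7108 nats.

1.7108 nats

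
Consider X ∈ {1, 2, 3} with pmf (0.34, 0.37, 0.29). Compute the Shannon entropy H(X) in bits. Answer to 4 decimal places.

H(X) = −Σ p·log₂ p.
  −(0.34)·log₂(0.34) = 0.52917
  −(0.37)·log₂(0.37) = 0.53073
  −(0.29)·log₂(0.29) = 0.51790
Sum: 0.52917 + 0.53073 + 0.51790 = 1.5778 bits.

1.5778 bits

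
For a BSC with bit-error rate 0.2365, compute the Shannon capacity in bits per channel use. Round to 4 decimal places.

0.2108 bits

Binary symmetric channel: C = 1 − h₂(ε) where h₂ is the binary entropy function.
h₂(0.2365) = −0.2365·log₂0.2365 − 0.7635·log₂0.7635 = 0.7892.
C = 1 − 0.7892 = 0.2108 bits per channel use.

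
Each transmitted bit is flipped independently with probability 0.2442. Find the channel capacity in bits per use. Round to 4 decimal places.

0.1980 bits

Binary symmetric channel: C = 1 − h₂(ε) where h₂ is the binary entropy function.
h₂(0.2442) = −0.2442·log₂0.2442 − 0.7558·log₂0.7558 = 0.8020.
C = 1 − 0.8020 = 0.1980 bits per channel use.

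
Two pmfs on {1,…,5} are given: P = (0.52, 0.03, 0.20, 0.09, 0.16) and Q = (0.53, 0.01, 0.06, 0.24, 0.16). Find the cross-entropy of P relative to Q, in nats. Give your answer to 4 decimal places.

1.4526 nats

H(P,Q) = −Σ p·ln q.
  −0.52·ln(0.53) = 0.33014
  −0.03·ln(0.01) = 0.13816
  −0.20·ln(0.06) = 0.56268
  −0.09·ln(0.24) = 0.12844
  −0.16·ln(0.16) = 0.29321
H(P,Q) = 1.4526 nats.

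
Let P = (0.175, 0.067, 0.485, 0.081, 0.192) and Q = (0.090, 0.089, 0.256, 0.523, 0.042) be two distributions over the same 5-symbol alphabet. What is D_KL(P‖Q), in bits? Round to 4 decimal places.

0.7906 bits

D(P‖Q) = Σ p·log₂(p/q).
  0.175·log₂(0.175/0.090) = 0.16789
  0.067·log₂(0.067/0.089) = -0.02745
  0.485·log₂(0.485/0.256) = 0.44709
  0.081·log₂(0.081/0.523) = -0.21796
  0.192·log₂(0.192/0.042) = 0.42099
D(P‖Q) = 0.7906 bits.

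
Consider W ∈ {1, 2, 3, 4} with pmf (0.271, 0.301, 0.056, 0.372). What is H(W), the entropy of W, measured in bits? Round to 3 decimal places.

1.795 bits

H(W) = −Σ p·log₂ p.
  −(0.271)·log₂(0.271) = 0.5105
  −(0.301)·log₂(0.301) = 0.5214
  −(0.056)·log₂(0.056) = 0.2329
  −(0.372)·log₂(0.372) = 0.5307
Sum: 0.5105 + 0.5214 + 0.2329 + 0.5307 = 1.795 bits.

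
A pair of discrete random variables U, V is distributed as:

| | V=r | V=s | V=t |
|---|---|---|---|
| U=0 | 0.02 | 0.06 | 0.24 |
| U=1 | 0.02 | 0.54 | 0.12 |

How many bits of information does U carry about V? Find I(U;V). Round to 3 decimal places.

0.252 bits

Marginals: p(U) = (0.3200, 0.6800), p(V) = (0.0400, 0.6000, 0.3600).
I(U;V) = H(U) + H(V) − H(U,V).
H(U) = 0.9044, H(V) = 1.1585, H(U,V) = 1.8105.
I(U;V) = 0.9044 + 1.1585 − 1.8105 = 0.252 bits.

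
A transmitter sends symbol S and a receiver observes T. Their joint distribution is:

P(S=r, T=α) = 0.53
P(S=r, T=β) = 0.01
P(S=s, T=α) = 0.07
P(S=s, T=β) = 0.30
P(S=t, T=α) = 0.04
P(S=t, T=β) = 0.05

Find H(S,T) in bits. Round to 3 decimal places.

1.743 bits

H(S,T) = −Σ p(x,y)·log₂ p(x,y) over all 6 cells.
  cell (r,α): −0.53·log₂0.53 = 0.4854
  cell (r,β): −0.01·log₂0.01 = 0.0664
  cell (s,α): −0.07·log₂0.07 = 0.2686
  cell (s,β): −0.30·log₂0.30 = 0.5211
  cell (t,α): −0.04·log₂0.04 = 0.1858
  cell (t,β): −0.05·log₂0.05 = 0.2161
Sum = 1.743 bits.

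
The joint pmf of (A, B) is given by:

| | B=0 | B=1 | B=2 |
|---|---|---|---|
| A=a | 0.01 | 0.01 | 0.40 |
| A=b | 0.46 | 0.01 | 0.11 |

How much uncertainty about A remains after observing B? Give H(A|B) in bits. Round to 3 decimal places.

0.473 bits

Marginals: p(A) = (0.4200, 0.5800), p(B) = (0.4700, 0.0200, 0.5100).
H(A|B) = Σ p(B) · H(A|B=·).
  B=0: p=0.4700, H(A|B=0) = 0.1485
  B=1: p=0.0200, H(A|B=1) = 1.0000
  B=2: p=0.5100, H(A|B=2) = 0.7522
Weighted sum = 0.473 bits.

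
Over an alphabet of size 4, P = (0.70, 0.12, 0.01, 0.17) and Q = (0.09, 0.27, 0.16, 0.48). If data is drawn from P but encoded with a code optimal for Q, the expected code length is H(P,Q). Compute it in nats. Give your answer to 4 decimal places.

1.9858 nats

H(P,Q) = −Σ p·ln q.
  −0.70·ln(0.09) = 1.68556
  −0.12·ln(0.27) = 0.15712
  −0.01·ln(0.16) = 0.01833
  −0.17·ln(0.48) = 0.12477
H(P,Q) = 1.9858 nats.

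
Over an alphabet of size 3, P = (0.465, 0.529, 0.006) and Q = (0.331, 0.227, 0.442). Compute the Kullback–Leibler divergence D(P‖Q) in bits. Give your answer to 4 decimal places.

0.8365 bits

D(P‖Q) = Σ p·log₂(p/q).
  0.465·log₂(0.465/0.331) = 0.22804
  0.529·log₂(0.529/0.227) = 0.64568
  0.006·log₂(0.006/0.442) = -0.03722
D(P‖Q) = 0.8365 bits.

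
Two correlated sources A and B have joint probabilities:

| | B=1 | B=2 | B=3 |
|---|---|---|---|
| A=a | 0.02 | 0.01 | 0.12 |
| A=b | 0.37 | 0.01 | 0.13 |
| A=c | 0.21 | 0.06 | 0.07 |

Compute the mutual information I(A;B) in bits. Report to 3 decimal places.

0.184 bits

Marginals: p(A) = (0.1500, 0.5100, 0.3400), p(B) = (0.6000, 0.0800, 0.3200).
I(A;B) = Σ p(x,y)·log₂[p(x,y)/(p(x)p(y))].
  (a,1): 0.02·log₂(0.2222) = -0.0434
  (a,2): 0.01·log₂(0.8333) = -0.0026
  (a,3): 0.12·log₂(2.5000) = 0.1586
  (b,1): 0.37·log₂(1.2092) = 0.1014
  (b,2): 0.01·log₂(0.2451) = -0.0203
  (b,3): 0.13·log₂(0.7966) = -0.0427
  (c,1): 0.21·log₂(1.0294) = 0.0088
  (c,2): 0.06·log₂(2.2059) = 0.0685
  (c,3): 0.07·log₂(0.6434) = -0.0445
Sum = 0.184 bits.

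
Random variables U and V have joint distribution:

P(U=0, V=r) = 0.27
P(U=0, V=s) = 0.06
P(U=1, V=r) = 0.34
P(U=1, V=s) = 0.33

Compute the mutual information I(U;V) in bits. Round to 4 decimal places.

0.0692 bits

Marginals: p(U) = (0.3300, 0.6700), p(V) = (0.6100, 0.3900).
I(U;V) = Σ p(x,y)·log₂[p(x,y)/(p(x)p(y))].
  (0,r): 0.27·log₂(1.3413) = 0.11438
  (0,s): 0.06·log₂(0.4662) = -0.06606
  (1,r): 0.34·log₂(0.8319) = -0.09027
  (1,s): 0.33·log₂(1.2629) = 0.11113
Sum = 0.0692 bits.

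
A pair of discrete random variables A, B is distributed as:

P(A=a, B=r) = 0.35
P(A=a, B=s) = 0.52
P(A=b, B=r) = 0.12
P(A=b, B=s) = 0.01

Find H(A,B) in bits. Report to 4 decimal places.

H(A,B) = −Σ p(x,y)·log₂ p(x,y) over all 4 cells.
  cell (a,r): −0.35·log₂0.35 = 0.53010
  cell (a,s): −0.52·log₂0.52 = 0.49058
  cell (b,r): −0.12·log₂0.12 = 0.36707
  cell (b,s): −0.01·log₂0.01 = 0.06644
Sum = 1.4542 bits.

1.4542 bits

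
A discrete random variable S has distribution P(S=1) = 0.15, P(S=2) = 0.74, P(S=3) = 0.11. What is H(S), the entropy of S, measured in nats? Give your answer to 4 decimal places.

H(S) = −Σ p·ln p.
  −(0.15)·ln(0.15) = 0.28457
  −(0.74)·ln(0.74) = 0.22282
  −(0.11)·ln(0.11) = 0.24280
Sum: 0.28457 + 0.22282 + 0.24280 = 0.7502 nats.

0.7502 nats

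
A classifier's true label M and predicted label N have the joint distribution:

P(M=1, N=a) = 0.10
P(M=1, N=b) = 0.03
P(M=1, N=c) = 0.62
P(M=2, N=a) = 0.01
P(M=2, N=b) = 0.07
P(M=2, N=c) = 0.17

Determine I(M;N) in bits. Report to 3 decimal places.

Marginals: p(M) = (0.7500, 0.2500), p(N) = (0.1100, 0.1000, 0.7900).
I(M;N) = Σ p(x,y)·log₂[p(x,y)/(p(x)p(y))].
  (1,a): 0.10·log₂(1.2121) = 0.0278
  (1,b): 0.03·log₂(0.4000) = -0.0397
  (1,c): 0.62·log₂(1.0464) = 0.0406
  (2,a): 0.01·log₂(0.3636) = -0.0146
  (2,b): 0.07·log₂(2.8000) = 0.1040
  (2,c): 0.17·log₂(0.8608) = -0.0368
Sum = 0.081 bits.

0.081 bits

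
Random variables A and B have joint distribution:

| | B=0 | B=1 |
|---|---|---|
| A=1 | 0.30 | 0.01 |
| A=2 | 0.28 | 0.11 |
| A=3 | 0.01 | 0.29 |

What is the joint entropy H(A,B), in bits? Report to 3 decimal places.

2.036 bits

H(A,B) = −Σ p(x,y)·log₂ p(x,y) over all 6 cells.
  cell (1,0): −0.30·log₂0.30 = 0.5211
  cell (1,1): −0.01·log₂0.01 = 0.0664
  cell (2,0): −0.28·log₂0.28 = 0.5142
  cell (2,1): −0.11·log₂0.11 = 0.3503
  cell (3,0): −0.01·log₂0.01 = 0.0664
  cell (3,1): −0.29·log₂0.29 = 0.5179
Sum = 2.036 bits.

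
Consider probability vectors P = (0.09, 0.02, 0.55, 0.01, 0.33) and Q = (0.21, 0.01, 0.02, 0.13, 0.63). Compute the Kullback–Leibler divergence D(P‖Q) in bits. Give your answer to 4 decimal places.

D(P‖Q) = Σ p·log₂(p/q).
  0.09·log₂(0.09/0.21) = -0.11002
  0.02·log₂(0.02/0.01) = 0.02000
  0.55·log₂(0.55/0.02) = 2.62975
  0.01·log₂(0.01/0.13) = -0.03700
  0.33·log₂(0.33/0.63) = -0.30785
D(P‖Q) = 2.1949 bits.

2.1949 bits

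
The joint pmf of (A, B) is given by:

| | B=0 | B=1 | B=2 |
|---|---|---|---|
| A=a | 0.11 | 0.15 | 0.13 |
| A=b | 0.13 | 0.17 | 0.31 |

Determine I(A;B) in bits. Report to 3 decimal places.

Marginals: p(A) = (0.3900, 0.6100), p(B) = (0.2400, 0.3200, 0.4400).
I(A;B) = Σ p(x,y)·log₂[p(x,y)/(p(x)p(y))].
  (a,0): 0.11·log₂(1.1752) = 0.0256
  (a,1): 0.15·log₂(1.2019) = 0.0398
  (a,2): 0.13·log₂(0.7576) = -0.0521
  (b,0): 0.13·log₂(0.8880) = -0.0223
  (b,1): 0.17·log₂(0.8709) = -0.0339
  (b,2): 0.31·log₂(1.1550) = 0.0644
Sum = 0.022 bits.

0.022 bits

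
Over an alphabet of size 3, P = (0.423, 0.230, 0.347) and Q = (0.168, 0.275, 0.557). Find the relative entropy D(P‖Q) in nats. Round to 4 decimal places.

0.1853 nats

D(P‖Q) = Σ p·ln(p/q).
  0.423·ln(0.423/0.168) = 0.39060
  0.230·ln(0.230/0.275) = -0.04110
  0.347·ln(0.347/0.557) = -0.16421
D(P‖Q) = 0.1853 nats.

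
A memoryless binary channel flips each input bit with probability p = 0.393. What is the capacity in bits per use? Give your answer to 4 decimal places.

Binary symmetric channel: C = 1 − h₂(ε) where h₂ is the binary entropy function.
h₂(0.393) = −0.393·log₂0.393 − 0.607·log₂0.607 = 0.9667.
C = 1 − 0.9667 = 0.0333 bits per channel use.

0.0333 bits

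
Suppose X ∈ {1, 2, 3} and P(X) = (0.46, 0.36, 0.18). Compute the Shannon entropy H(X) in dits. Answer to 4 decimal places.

H(X) = −Σ p·log₁₀ p.
  −(0.46)·log₁₀(0.46) = 0.15513
  −(0.36)·log₁₀(0.36) = 0.15973
  −(0.18)·log₁₀(0.18) = 0.13405
Sum: 0.15513 + 0.15973 + 0.13405 = 0.4489 dits.

0.4489 dits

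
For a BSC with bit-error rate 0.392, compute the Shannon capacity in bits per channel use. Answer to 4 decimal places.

0.0339 bits

Binary symmetric channel: C = 1 − h₂(ε) where h₂ is the binary entropy function.
h₂(0.392) = −0.392·log₂0.392 − 0.608·log₂0.608 = 0.9661.
C = 1 − 0.9661 = 0.0339 bits per channel use.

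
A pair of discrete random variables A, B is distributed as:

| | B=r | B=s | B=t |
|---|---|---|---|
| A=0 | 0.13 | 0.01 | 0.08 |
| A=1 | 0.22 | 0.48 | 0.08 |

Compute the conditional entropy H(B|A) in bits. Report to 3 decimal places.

1.261 bits

Chain rule: H(B|A) = H(A,B) − H(A).
Marginals: p(A) = (0.2200, 0.7800), p(B) = (0.3500, 0.4900, 0.1600).
H(A,B) = 2.0209 bits; H(A) = 0.7602 bits.
H(B|A) = 2.0209 − 0.7602 = 1.261 bits.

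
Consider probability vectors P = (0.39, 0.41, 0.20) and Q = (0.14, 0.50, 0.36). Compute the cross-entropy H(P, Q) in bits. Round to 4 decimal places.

H(P,Q) = −Σ p·log₂ q.
  −0.39·log₂(0.14) = 1.10624
  −0.41·log₂(0.50) = 0.41000
  −0.20·log₂(0.36) = 0.29479
H(P,Q) = 1.8110 bits.

1.8110 bits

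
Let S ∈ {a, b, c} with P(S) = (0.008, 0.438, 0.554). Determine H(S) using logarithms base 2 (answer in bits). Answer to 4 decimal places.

1.0494 bits

H(S) = −Σ p·log₂ p.
  −(0.008)·log₂(0.008) = 0.05573
  −(0.438)·log₂(0.438) = 0.52166
  −(0.554)·log₂(0.554) = 0.47203
Sum: 0.05573 + 0.52166 + 0.47203 = 1.0494 bits.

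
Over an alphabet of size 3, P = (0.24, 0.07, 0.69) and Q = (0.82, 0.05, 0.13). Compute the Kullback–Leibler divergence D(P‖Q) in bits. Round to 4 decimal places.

1.2701 bits

D(P‖Q) = Σ p·log₂(p/q).
  0.24·log₂(0.24/0.82) = -0.42542
  0.07·log₂(0.07/0.05) = 0.03398
  0.69·log₂(0.69/0.13) = 1.66158
D(P‖Q) = 1.2701 bits.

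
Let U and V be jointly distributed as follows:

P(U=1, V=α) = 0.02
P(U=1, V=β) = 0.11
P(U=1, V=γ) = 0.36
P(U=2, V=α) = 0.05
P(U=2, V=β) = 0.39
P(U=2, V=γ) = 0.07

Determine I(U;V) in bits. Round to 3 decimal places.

0.284 bits

Marginals: p(U) = (0.4900, 0.5100), p(V) = (0.0700, 0.5000, 0.4300).
I(U;V) = Σ p(x,y)·log₂[p(x,y)/(p(x)p(y))].
  (1,α): 0.02·log₂(0.5831) = -0.0156
  (1,β): 0.11·log₂(0.4490) = -0.1271
  (1,γ): 0.36·log₂(1.7086) = 0.2782
  (2,α): 0.05·log₂(1.4006) = 0.0243
  (2,β): 0.39·log₂(1.5294) = 0.2391
  (2,γ): 0.07·log₂(0.3192) = -0.1153
Sum = 0.284 bits.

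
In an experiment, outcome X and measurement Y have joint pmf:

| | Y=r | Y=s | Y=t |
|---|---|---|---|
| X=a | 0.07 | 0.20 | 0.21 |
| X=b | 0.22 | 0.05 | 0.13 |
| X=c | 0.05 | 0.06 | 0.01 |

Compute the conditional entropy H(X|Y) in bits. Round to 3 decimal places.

1.228 bits

Chain rule: H(X|Y) = H(X,Y) − H(Y).
Marginals: p(X) = (0.4800, 0.4000, 0.1200), p(Y) = (0.3400, 0.3100, 0.3500).
H(X,Y) = 2.8111 bits; H(Y) = 1.5831 bits.
H(X|Y) = 2.8111 − 1.5831 = 1.228 bits.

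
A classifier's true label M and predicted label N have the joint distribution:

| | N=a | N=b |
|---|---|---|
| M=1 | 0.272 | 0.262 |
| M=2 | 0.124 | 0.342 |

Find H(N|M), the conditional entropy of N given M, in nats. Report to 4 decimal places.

Marginals: p(M) = (0.5340, 0.4660), p(N) = (0.3960, 0.6040).
H(N|M) = Σ p(M) · H(N|M=·).
  M=1: p=0.5340, H(N|M=1) = 0.6930
  M=2: p=0.4660, H(N|M=2) = 0.5793
Weighted sum = 0.6400 nats.

0.6400 nats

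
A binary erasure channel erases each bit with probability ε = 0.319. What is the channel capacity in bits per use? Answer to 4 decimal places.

0.6810 bits

Binary erasure channel: capacity C = 1 − ε.
C = 1 − 0.319 = 0.6810 bits per channel use.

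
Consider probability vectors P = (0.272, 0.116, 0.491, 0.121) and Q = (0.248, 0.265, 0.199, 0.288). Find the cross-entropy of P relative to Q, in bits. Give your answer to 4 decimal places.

2.1303 bits

H(P,Q) = −Σ p·log₂ q.
  −0.272·log₂(0.248) = 0.54715
  −0.116·log₂(0.265) = 0.22225
  −0.491·log₂(0.199) = 1.14362
  −0.121·log₂(0.288) = 0.21730
H(P,Q) = 2.1303 bits.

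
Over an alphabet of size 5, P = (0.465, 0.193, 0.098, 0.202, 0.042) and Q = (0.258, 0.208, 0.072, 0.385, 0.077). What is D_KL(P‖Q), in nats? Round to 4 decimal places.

D(P‖Q) = Σ p·ln(p/q).
  0.465·ln(0.465/0.258) = 0.27392
  0.193·ln(0.193/0.208) = -0.01445
  0.098·ln(0.098/0.072) = 0.03021
  0.202·ln(0.202/0.385) = -0.13029
  0.042·ln(0.042/0.077) = -0.02546
D(P‖Q) = 0.1339 nats.

0.1339 nats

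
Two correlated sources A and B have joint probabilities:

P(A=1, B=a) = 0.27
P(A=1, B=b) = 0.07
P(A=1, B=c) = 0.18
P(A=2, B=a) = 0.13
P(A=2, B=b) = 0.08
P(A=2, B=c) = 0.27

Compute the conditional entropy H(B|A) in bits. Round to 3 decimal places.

Chain rule: H(B|A) = H(A,B) − H(A).
Marginals: p(A) = (0.5200, 0.4800), p(B) = (0.4000, 0.1500, 0.4500).
H(A,B) = 2.4081 bits; H(A) = 0.9988 bits.
H(B|A) = 2.4081 − 0.9988 = 1.409 bits.

1.409 bits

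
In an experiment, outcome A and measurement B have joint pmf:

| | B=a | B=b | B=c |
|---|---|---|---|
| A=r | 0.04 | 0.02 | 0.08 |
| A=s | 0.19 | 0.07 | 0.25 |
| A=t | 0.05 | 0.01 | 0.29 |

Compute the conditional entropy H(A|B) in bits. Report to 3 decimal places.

Marginals: p(A) = (0.1400, 0.5100, 0.3500), p(B) = (0.2800, 0.1000, 0.6200).
H(A|B) = Σ p(B) · H(A|B=·).
  B=a: p=0.2800, H(A|B=a) = 1.2245
  B=b: p=0.1000, H(A|B=b) = 1.1568
  B=c: p=0.6200, H(A|B=c) = 1.4223
Weighted sum = 1.340 bits.

1.340 bits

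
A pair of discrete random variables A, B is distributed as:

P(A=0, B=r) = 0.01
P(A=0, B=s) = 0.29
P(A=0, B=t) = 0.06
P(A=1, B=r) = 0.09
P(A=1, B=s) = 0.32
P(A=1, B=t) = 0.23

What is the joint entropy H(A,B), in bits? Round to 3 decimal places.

2.154 bits

H(A,B) = −Σ p(x,y)·log₂ p(x,y) over all 6 cells.
  cell (0,r): −0.01·log₂0.01 = 0.0664
  cell (0,s): −0.29·log₂0.29 = 0.5179
  cell (0,t): −0.06·log₂0.06 = 0.2435
  cell (1,r): −0.09·log₂0.09 = 0.3127
  cell (1,s): −0.32·log₂0.32 = 0.5260
  cell (1,t): −0.23·log₂0.23 = 0.4877
Sum = 2.154 bits.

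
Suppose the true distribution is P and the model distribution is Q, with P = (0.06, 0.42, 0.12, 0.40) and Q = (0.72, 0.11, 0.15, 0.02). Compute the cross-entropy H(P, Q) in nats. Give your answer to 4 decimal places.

2.7392 nats

H(P,Q) = −Σ p·ln q.
  −0.06·ln(0.72) = 0.01971
  −0.42·ln(0.11) = 0.92706
  −0.12·ln(0.15) = 0.22765
  −0.40·ln(0.02) = 1.56481
H(P,Q) = 2.7392 nats.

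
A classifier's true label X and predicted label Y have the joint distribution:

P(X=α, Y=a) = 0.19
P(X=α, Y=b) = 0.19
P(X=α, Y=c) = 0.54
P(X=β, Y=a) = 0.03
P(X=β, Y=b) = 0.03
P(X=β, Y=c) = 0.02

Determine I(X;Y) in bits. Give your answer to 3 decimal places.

Marginals: p(X) = (0.9200, 0.0800), p(Y) = (0.2200, 0.2200, 0.5600).
I(X;Y) = H(X) + H(Y) − H(X,Y).
H(X) = 0.4022, H(Y) = 1.4296, H(X,Y) = 1.8069.
I(X;Y) = 0.4022 + 1.4296 − 1.8069 = 0.025 bits.

0.025 bits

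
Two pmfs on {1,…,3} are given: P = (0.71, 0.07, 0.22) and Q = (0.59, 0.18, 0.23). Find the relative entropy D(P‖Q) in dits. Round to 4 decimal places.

0.0241 dits

D(P‖Q) = Σ p·log₁₀(p/q).
  0.71·log₁₀(0.71/0.59) = 0.05709
  0.07·log₁₀(0.07/0.18) = -0.02871
  0.22·log₁₀(0.22/0.23) = -0.00425
D(P‖Q) = 0.0241 dits.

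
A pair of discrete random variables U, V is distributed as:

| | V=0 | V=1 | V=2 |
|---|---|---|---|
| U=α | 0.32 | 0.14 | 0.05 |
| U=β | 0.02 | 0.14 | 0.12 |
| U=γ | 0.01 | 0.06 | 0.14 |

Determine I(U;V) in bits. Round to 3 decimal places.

Marginals: p(U) = (0.5100, 0.2800, 0.2100), p(V) = (0.3500, 0.3400, 0.3100).
I(U;V) = Σ p(x,y)·log₂[p(x,y)/(p(x)p(y))].
  (α,0): 0.32·log₂(1.7927) = 0.2695
  (α,1): 0.14·log₂(0.8074) = -0.0432
  (α,2): 0.05·log₂(0.3163) = -0.0830
  (β,0): 0.02·log₂(0.2041) = -0.0459
  (β,1): 0.14·log₂(1.4706) = 0.0779
  (β,2): 0.12·log₂(1.3825) = 0.0561
  (γ,0): 0.01·log₂(0.1361) = -0.0288
  (γ,1): 0.06·log₂(0.8403) = -0.0151
  (γ,2): 0.14·log₂(2.1505) = 0.1547
Sum = 0.342 bits.

0.342 bits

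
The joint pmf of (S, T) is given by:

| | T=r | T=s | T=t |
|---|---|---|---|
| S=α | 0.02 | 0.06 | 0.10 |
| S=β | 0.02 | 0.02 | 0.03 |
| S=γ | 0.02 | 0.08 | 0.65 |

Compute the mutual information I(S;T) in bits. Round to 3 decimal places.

0.097 bits

Marginals: p(S) = (0.1800, 0.0700, 0.7500), p(T) = (0.0600, 0.1600, 0.7800).
I(S;T) = H(S) + H(T) − H(S,T).
H(S) = 1.0251, H(T) = 0.9461, H(S,T) = 1.8745.
I(S;T) = 1.0251 + 0.9461 − 1.8745 = 0.097 bits.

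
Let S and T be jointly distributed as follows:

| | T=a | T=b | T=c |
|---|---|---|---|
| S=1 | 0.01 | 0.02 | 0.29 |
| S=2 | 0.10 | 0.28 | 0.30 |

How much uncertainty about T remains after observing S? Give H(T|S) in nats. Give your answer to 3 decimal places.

Marginals: p(S) = (0.3200, 0.6800), p(T) = (0.1100, 0.3000, 0.5900).
H(T|S) = Σ p(S) · H(T|S=·).
  S=1: p=0.3200, H(T|S=1) = 0.3708
  S=2: p=0.6800, H(T|S=2) = 1.0083
Weighted sum = 0.804 nats.

0.804 nats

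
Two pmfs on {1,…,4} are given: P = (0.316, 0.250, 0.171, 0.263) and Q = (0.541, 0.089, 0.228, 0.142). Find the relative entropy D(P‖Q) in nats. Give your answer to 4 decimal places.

D(P‖Q) = Σ p·ln(p/q).
  0.316·ln(0.316/0.541) = -0.16991
  0.250·ln(0.250/0.089) = 0.25821
  0.171·ln(0.171/0.228) = -0.04919
  0.263·ln(0.263/0.142) = 0.16209
D(P‖Q) = 0.2012 nats.

0.2012 nats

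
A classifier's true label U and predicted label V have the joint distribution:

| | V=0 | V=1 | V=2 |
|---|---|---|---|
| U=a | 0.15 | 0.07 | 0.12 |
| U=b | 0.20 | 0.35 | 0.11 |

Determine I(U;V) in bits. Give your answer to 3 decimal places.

Marginals: p(U) = (0.3400, 0.6600), p(V) = (0.3500, 0.4200, 0.2300).
I(U;V) = H(U) + H(V) − H(U,V).
H(U) = 0.9248, H(V) = 1.5434, H(U,V) = 2.3909.
I(U;V) = 0.9248 + 1.5434 − 2.3909 = 0.077 bits.

0.077 bits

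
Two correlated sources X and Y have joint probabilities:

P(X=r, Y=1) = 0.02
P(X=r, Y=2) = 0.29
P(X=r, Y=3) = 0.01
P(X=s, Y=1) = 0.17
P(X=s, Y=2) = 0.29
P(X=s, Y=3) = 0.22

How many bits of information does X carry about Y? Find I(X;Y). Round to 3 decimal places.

0.173 bits

Marginals: p(X) = (0.3200, 0.6800), p(Y) = (0.1900, 0.5800, 0.2300).
I(X;Y) = Σ p(x,y)·log₂[p(x,y)/(p(x)p(y))].
  (r,1): 0.02·log₂(0.3289) = -0.0321
  (r,2): 0.29·log₂(1.5625) = 0.1867
  (r,3): 0.01·log₂(0.1359) = -0.0288
  (s,1): 0.17·log₂(1.3158) = 0.0673
  (s,2): 0.29·log₂(0.7353) = -0.1286
  (s,3): 0.22·log₂(1.4066) = 0.1083
Sum = 0.173 bits.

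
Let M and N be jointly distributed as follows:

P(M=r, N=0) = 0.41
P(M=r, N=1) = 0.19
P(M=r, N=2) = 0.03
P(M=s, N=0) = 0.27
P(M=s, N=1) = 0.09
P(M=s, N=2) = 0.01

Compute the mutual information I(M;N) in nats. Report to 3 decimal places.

Marginals: p(M) = (0.6300, 0.3700), p(N) = (0.6800, 0.2800, 0.0400).
I(M;N) = H(M) + H(N) − H(M,N).
H(M) = 0.6590, H(N) = 0.7474, H(M,N) = 1.4026.
I(M;N) = 0.6590 + 0.7474 − 1.4026 = 0.004 nats.

0.004 nats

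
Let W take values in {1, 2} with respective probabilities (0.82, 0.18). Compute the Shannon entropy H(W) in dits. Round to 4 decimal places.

H(W) = −Σ p·log₁₀ p.
  −(0.82)·log₁₀(0.82) = 0.07067
  −(0.18)·log₁₀(0.18) = 0.13405
Sum: 0.07067 + 0.13405 = 0.2047 dits.

0.2047 dits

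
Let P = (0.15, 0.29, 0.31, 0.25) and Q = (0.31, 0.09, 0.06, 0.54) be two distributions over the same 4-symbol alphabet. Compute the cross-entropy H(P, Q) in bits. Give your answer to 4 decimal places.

2.7414 bits

H(P,Q) = −Σ p·log₂ q.
  −0.15·log₂(0.31) = 0.25345
  −0.29·log₂(0.09) = 1.00744
  −0.31·log₂(0.06) = 1.25826
  −0.25·log₂(0.54) = 0.22224
H(P,Q) = 2.7414 bits.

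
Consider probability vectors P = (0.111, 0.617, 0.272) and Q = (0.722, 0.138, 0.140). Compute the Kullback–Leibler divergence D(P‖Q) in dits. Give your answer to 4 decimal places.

D(P‖Q) = Σ p·log₁₀(p/q).
  0.111·log₁₀(0.111/0.722) = -0.09027
  0.617·log₁₀(0.617/0.138) = 0.40130
  0.272·log₁₀(0.272/0.140) = 0.07846
D(P‖Q) = 0.3895 dits.

0.3895 dits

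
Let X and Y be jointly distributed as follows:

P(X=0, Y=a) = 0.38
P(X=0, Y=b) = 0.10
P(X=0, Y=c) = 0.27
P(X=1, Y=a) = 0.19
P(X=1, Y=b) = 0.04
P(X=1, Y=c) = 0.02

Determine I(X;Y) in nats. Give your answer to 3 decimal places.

0.043 nats

Marginals: p(X) = (0.7500, 0.2500), p(Y) = (0.5700, 0.1400, 0.2900).
I(X;Y) = H(X) + H(Y) − H(X,Y).
H(X) = 0.5623, H(Y) = 0.9546, H(X,Y) = 1.4740.
I(X;Y) = 0.5623 + 0.9546 − 1.4740 = 0.043 nats.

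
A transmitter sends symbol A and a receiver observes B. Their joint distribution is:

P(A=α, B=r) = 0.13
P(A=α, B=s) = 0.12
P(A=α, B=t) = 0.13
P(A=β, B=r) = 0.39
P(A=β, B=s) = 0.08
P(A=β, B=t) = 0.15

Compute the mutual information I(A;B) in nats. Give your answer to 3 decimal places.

0.044 nats

Marginals: p(A) = (0.3800, 0.6200), p(B) = (0.5200, 0.2000, 0.2800).
I(A;B) = H(A) + H(B) − H(A,B).
H(A) = 0.6641, H(B) = 1.0184, H(A,B) = 1.6387.
I(A;B) = 0.6641 + 1.0184 − 1.6387 = 0.044 nats.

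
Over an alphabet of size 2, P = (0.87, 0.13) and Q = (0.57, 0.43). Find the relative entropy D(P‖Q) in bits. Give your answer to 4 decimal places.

D(P‖Q) = Σ p·log₂(p/q).
  0.87·log₂(0.87/0.57) = 0.53075
  0.13·log₂(0.13/0.43) = -0.22436
D(P‖Q) = 0.3064 bits.

0.3064 bits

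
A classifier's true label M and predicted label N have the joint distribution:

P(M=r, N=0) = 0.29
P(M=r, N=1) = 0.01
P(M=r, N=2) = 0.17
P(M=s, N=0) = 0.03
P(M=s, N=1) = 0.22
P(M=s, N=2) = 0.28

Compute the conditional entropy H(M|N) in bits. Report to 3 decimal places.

0.633 bits

Marginals: p(M) = (0.4700, 0.5300), p(N) = (0.3200, 0.2300, 0.4500).
H(M|N) = Σ p(N) · H(M|N=·).
  N=0: p=0.3200, H(M|N=0) = 0.4489
  N=1: p=0.2300, H(M|N=1) = 0.2580
  N=2: p=0.4500, H(M|N=2) = 0.9565
Weighted sum = 0.633 bits.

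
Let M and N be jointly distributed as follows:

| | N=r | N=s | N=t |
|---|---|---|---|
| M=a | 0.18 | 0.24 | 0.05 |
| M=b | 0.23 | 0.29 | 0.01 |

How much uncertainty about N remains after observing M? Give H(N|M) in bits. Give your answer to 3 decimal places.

1.230 bits

Chain rule: H(N|M) = H(M,N) − H(M).
Marginals: p(M) = (0.4700, 0.5300), p(N) = (0.4100, 0.5300, 0.0600).
H(M,N) = 2.2275 bits; H(M) = 0.9974 bits.
H(N|M) = 2.2275 − 0.9974 = 1.230 bits.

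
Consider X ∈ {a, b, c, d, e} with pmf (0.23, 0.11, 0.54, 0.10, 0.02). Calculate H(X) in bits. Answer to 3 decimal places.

1.763 bits

H(X) = −Σ p·log₂ p.
  −(0.23)·log₂(0.23) = 0.4877
  −(0.11)·log₂(0.11) = 0.3503
  −(0.54)·log₂(0.54) = 0.4800
  −(0.10)·log₂(0.10) = 0.3322
  −(0.02)·log₂(0.02) = 0.1129
Sum: 0.4877 + 0.3503 + 0.4800 + 0.3322 + 0.1129 = 1.763 bits.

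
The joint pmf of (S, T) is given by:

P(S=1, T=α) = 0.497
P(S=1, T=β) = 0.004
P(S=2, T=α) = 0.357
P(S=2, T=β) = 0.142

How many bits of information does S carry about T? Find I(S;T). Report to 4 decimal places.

0.1362 bits

Marginals: p(S) = (0.5010, 0.4990), p(T) = (0.8540, 0.1460).
I(S;T) = Σ p(x,y)·log₂[p(x,y)/(p(x)p(y))].
  (1,α): 0.497·log₂(1.1616) = 0.10742
  (1,β): 0.004·log₂(0.0547) = -0.01677
  (2,α): 0.357·log₂(0.8377) = -0.09119
  (2,β): 0.142·log₂(1.9491) = 0.13672
Sum = 0.1362 bits.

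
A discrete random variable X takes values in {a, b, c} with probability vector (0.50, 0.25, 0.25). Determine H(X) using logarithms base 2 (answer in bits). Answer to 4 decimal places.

H(X) = −Σ p·log₂ p.
  −(0.50)·log₂(0.50) = 0.50000
  −(0.25)·log₂(0.25) = 0.50000
  −(0.25)·log₂(0.25) = 0.50000
Sum: 0.50000 + 0.50000 + 0.50000 = 1.5000 bits.

1.5000 bits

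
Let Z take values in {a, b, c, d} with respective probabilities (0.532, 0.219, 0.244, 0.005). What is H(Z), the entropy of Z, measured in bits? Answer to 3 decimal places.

H(Z) = −Σ p·log₂ p.
  −(0.532)·log₂(0.532) = 0.4844
  −(0.219)·log₂(0.219) = 0.4798
  −(0.244)·log₂(0.244) = 0.4966
  −(0.005)·log₂(0.005) = 0.0382
Sum: 0.4844 + 0.4798 + 0.4966 + 0.0382 = 1.499 bits.

1.499 bits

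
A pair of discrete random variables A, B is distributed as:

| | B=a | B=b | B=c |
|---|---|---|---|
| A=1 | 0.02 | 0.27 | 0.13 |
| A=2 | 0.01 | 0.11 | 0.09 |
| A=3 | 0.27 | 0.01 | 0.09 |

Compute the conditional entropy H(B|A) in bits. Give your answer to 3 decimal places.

Chain rule: H(B|A) = H(A,B) − H(A).
Marginals: p(A) = (0.4200, 0.2100, 0.3700), p(B) = (0.3000, 0.3900, 0.3100).
H(A,B) = 2.6240 bits; H(A) = 1.5292 bits.
H(B|A) = 2.6240 − 1.5292 = 1.095 bits.

1.095 bits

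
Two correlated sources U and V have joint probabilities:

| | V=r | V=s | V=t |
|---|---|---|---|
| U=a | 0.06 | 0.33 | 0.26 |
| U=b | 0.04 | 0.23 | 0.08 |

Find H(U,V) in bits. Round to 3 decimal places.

2.242 bits

H(U,V) = −Σ p(x,y)·log₂ p(x,y) over all 6 cells.
  cell (a,r): −0.06·log₂0.06 = 0.2435
  cell (a,s): −0.33·log₂0.33 = 0.5278
  cell (a,t): −0.26·log₂0.26 = 0.5053
  cell (b,r): −0.04·log₂0.04 = 0.1858
  cell (b,s): −0.23·log₂0.23 = 0.4877
  cell (b,t): −0.08·log₂0.08 = 0.2915
Sum = 2.242 bits.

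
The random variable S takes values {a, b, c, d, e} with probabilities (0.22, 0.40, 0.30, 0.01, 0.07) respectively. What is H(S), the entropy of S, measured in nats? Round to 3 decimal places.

1.293 nats

H(S) = −Σ p·ln p.
  −(0.22)·ln(0.22) = 0.3331
  −(0.40)·ln(0.40) = 0.3665
  −(0.30)·ln(0.30) = 0.3612
  −(0.01)·ln(0.01) = 0.0461
  −(0.07)·ln(0.07) = 0.1861
Sum: 0.3331 + 0.3665 + 0.3612 + 0.0461 + 0.1861 = 1.293 nats.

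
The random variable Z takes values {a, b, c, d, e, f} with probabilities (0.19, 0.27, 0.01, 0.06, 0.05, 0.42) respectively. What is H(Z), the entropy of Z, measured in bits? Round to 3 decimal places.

2.017 bits

H(Z) = −Σ p·log₂ p.
  −(0.19)·log₂(0.19) = 0.4552
  −(0.27)·log₂(0.27) = 0.5100
  −(0.01)·log₂(0.01) = 0.0664
  −(0.06)·log₂(0.06) = 0.2435
  −(0.05)·log₂(0.05) = 0.2161
  −(0.42)·log₂(0.42) = 0.5256
Sum: 0.4552 + 0.5100 + 0.0664 + 0.2435 + 0.2161 + 0.5256 = 2.017 bits.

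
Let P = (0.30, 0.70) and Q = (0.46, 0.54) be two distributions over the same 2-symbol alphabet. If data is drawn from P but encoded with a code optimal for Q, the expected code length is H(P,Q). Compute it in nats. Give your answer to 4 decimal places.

0.6643 nats

H(P,Q) = −Σ p·ln q.
  −0.30·ln(0.46) = 0.23296
  −0.70·ln(0.54) = 0.43133
H(P,Q) = 0.6643 nats.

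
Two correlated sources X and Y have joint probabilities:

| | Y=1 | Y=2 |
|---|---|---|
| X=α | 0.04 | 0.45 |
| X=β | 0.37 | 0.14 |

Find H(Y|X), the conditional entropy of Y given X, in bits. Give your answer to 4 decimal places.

0.6323 bits

Marginals: p(X) = (0.4900, 0.5100), p(Y) = (0.4100, 0.5900).
H(Y|X) = Σ p(X) · H(Y|X=·).
  X=α: p=0.4900, H(Y|X=α) = 0.4079
  X=β: p=0.5100, H(Y|X=β) = 0.8479
Weighted sum = 0.6323 bits.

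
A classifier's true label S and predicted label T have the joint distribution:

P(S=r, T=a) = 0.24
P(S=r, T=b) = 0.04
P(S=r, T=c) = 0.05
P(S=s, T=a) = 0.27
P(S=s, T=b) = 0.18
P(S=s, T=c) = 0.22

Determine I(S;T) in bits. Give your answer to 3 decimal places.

0.069 bits

Marginals: p(S) = (0.3300, 0.6700), p(T) = (0.5100, 0.2200, 0.2700).
I(S;T) = H(S) + H(T) − H(S,T).
H(S) = 0.9149, H(T) = 1.4860, H(S,T) = 2.3319.
I(S;T) = 0.9149 + 1.4860 − 2.3319 = 0.069 bits.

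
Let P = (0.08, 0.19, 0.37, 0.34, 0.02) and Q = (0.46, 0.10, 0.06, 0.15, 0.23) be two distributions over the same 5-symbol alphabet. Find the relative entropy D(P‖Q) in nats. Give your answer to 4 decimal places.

D(P‖Q) = Σ p·ln(p/q).
  0.08·ln(0.08/0.46) = -0.13994
  0.19·ln(0.19/0.10) = 0.12195
  0.37·ln(0.37/0.06) = 0.67309
  0.34·ln(0.34/0.15) = 0.27823
  0.02·ln(0.02/0.23) = -0.04885
D(P‖Q) = 0.8845 nats.

0.8845 nats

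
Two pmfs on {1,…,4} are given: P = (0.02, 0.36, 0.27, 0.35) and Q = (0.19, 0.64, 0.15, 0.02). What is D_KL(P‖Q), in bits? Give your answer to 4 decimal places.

D(P‖Q) = Σ p·log₂(p/q).
  0.02·log₂(0.02/0.19) = -0.06496
  0.36·log₂(0.36/0.64) = -0.29883
  0.27·log₂(0.27/0.15) = 0.22896
  0.35·log₂(0.35/0.02) = 1.44525
D(P‖Q) = 1.3104 bits.

1.3104 bits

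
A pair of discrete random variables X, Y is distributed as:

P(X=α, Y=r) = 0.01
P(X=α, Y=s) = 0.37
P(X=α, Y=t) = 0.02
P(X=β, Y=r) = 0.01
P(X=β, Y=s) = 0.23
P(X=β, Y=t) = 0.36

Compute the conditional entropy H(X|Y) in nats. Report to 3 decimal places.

Chain rule: H(X|Y) = H(X,Y) − H(Y).
Marginals: p(X) = (0.4000, 0.6000), p(Y) = (0.0200, 0.6000, 0.3800).
H(X,Y) = 1.2440 nats; H(Y) = 0.7524 nats.
H(X|Y) = 1.2440 − 0.7524 = 0.492 nats.

0.492 nats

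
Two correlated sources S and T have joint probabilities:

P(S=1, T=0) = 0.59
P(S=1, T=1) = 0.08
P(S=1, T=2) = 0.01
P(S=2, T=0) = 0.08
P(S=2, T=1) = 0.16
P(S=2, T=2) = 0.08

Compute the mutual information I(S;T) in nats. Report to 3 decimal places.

0.198 nats

Marginals: p(S) = (0.6800, 0.3200), p(T) = (0.6700, 0.2400, 0.0900).
I(S;T) = Σ p(x,y)·ln[p(x,y)/(p(x)p(y))].
  (1,0): 0.59·ln(1.2950) = 0.1525
  (1,1): 0.08·ln(0.4902) = -0.0570
  (1,2): 0.01·ln(0.1634) = -0.0181
  (2,0): 0.08·ln(0.3731) = -0.0789
  (2,1): 0.16·ln(2.0833) = 0.1174
  (2,2): 0.08·ln(2.7778) = 0.0817
Sum = 0.198 nats.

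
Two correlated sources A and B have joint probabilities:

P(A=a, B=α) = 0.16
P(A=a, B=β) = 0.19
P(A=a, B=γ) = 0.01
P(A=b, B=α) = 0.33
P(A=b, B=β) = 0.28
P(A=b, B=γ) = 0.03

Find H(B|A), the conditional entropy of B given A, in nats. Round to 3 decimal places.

Chain rule: H(B|A) = H(A,B) − H(A).
Marginals: p(A) = (0.3600, 0.6400), p(B) = (0.4900, 0.4700, 0.0400).
H(A,B) = 1.4823 nats; H(A) = 0.6534 nats.
H(B|A) = 1.4823 − 0.6534 = 0.829 nats.

0.829 nats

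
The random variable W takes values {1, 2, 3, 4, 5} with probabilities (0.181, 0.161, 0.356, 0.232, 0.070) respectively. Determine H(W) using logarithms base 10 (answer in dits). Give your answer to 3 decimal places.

0.650 dits

H(W) = −Σ p·log₁₀ p.
  −(0.181)·log₁₀(0.181) = 0.1344
  −(0.161)·log₁₀(0.161) = 0.1277
  −(0.356)·log₁₀(0.356) = 0.1597
  −(0.232)·log₁₀(0.232) = 0.1472
  −(0.070)·log₁₀(0.070) = 0.0808
Sum: 0.1344 + 0.1277 + 0.1597 + 0.1472 + 0.0808 = 0.650 dits.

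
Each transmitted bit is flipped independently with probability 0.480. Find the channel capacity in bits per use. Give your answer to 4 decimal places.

Binary symmetric channel: C = 1 − h₂(ε) where h₂ is the binary entropy function.
h₂(0.480) = −0.480·log₂0.480 − 0.520·log₂0.520 = 0.9988.
C = 1 − 0.9988 = 0.0012 bits per channel use.

0.0012 bits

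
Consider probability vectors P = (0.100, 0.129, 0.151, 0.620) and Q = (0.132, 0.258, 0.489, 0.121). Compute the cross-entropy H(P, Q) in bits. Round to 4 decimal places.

2.5892 bits

H(P,Q) = −Σ p·log₂ q.
  −0.100·log₂(0.132) = 0.29214
  −0.129·log₂(0.258) = 0.25214
  −0.151·log₂(0.489) = 0.15585
  −0.620·log₂(0.121) = 1.88909
H(P,Q) = 2.5892 bits.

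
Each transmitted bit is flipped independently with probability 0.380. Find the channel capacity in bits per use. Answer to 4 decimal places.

Binary symmetric channel: C = 1 − h₂(ε) where h₂ is the binary entropy function.
h₂(0.380) = −0.380·log₂0.380 − 0.620·log₂0.620 = 0.9580.
C = 1 − 0.9580 = 0.0420 bits per channel use.

0.0420 bits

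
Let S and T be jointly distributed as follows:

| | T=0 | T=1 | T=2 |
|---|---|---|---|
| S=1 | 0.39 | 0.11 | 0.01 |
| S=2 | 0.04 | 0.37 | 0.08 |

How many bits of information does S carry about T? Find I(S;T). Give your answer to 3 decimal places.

Marginals: p(S) = (0.5100, 0.4900), p(T) = (0.4300, 0.4800, 0.0900).
I(S;T) = Σ p(x,y)·log₂[p(x,y)/(p(x)p(y))].
  (1,0): 0.39·log₂(1.7784) = 0.3239
  (1,1): 0.11·log₂(0.4493) = -0.1270
  (1,2): 0.01·log₂(0.2179) = -0.0220
  (2,0): 0.04·log₂(0.1898) = -0.0959
  (2,1): 0.37·log₂(1.5731) = 0.2418
  (2,2): 0.08·log₂(1.8141) = 0.0687
Sum = 0.390 bits.

0.390 bits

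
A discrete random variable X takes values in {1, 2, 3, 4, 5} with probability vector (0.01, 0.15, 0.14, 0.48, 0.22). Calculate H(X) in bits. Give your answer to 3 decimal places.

1.863 bits

H(X) = −Σ p·log₂ p.
  −(0.01)·log₂(0.01) = 0.0664
  −(0.15)·log₂(0.15) = 0.4105
  −(0.14)·log₂(0.14) = 0.3971
  −(0.48)·log₂(0.48) = 0.5083
  −(0.22)·log₂(0.22) = 0.4806
Sum: 0.0664 + 0.4105 + 0.3971 + 0.5083 + 0.4806 = 1.863 bits.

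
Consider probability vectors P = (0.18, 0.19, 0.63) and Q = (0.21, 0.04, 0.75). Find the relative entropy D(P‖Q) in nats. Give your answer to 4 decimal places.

0.1585 nats

D(P‖Q) = Σ p·ln(p/q).
  0.18·ln(0.18/0.21) = -0.02775
  0.19·ln(0.19/0.04) = 0.29605
  0.63·ln(0.63/0.75) = -0.10984
D(P‖Q) = 0.1585 nats.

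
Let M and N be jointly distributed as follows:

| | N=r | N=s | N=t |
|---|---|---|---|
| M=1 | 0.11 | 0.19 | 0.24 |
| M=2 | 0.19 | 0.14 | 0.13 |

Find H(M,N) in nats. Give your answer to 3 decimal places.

1.757 nats

H(M,N) = −Σ p(x,y)·ln p(x,y) over all 6 cells.
  cell (1,r): −0.11·ln0.11 = 0.2428
  cell (1,s): −0.19·ln0.19 = 0.3155
  cell (1,t): −0.24·ln0.24 = 0.3425
  cell (2,r): −0.19·ln0.19 = 0.3155
  cell (2,s): −0.14·ln0.14 = 0.2753
  cell (2,t): −0.13·ln0.13 = 0.2652
Sum = 1.757 nats.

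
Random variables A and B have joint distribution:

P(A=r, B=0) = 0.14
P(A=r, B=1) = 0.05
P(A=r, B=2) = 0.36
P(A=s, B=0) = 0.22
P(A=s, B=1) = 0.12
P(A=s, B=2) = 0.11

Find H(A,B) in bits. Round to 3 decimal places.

H(A,B) = −Σ p(x,y)·log₂ p(x,y) over all 6 cells.
  cell (r,0): −0.14·log₂0.14 = 0.3971
  cell (r,1): −0.05·log₂0.05 = 0.2161
  cell (r,2): −0.36·log₂0.36 = 0.5306
  cell (s,0): −0.22·log₂0.22 = 0.4806
  cell (s,1): −0.12·log₂0.12 = 0.3671
  cell (s,2): −0.11·log₂0.11 = 0.3503
Sum = 2.342 bits.

2.342 bits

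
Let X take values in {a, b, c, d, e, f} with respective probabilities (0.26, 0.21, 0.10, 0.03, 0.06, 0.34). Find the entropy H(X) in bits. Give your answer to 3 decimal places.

H(X) = −Σ p·log₂ p.
  −(0.26)·log₂(0.26) = 0.5053
  −(0.21)·log₂(0.21) = 0.4728
  −(0.10)·log₂(0.10) = 0.3322
  −(0.03)·log₂(0.03) = 0.1518
  −(0.06)·log₂(0.06) = 0.2435
  −(0.34)·log₂(0.34) = 0.5292
Sum: 0.5053 + 0.4728 + 0.3322 + 0.1518 + 0.2435 + 0.5292 = 2.235 bits.

2.235 bits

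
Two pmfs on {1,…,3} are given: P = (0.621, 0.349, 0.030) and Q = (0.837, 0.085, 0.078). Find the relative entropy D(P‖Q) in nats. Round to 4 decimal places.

0.2789 nats

D(P‖Q) = Σ p·ln(p/q).
  0.621·ln(0.621/0.837) = -0.18536
  0.349·ln(0.349/0.085) = 0.49293
  0.030·ln(0.030/0.078) = -0.02867
D(P‖Q) = 0.2789 nats.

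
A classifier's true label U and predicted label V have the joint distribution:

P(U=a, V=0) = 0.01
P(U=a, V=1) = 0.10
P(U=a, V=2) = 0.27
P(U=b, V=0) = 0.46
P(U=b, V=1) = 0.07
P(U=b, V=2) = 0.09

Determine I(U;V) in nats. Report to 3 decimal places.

0.298 nats

Marginals: p(U) = (0.3800, 0.6200), p(V) = (0.4700, 0.1700, 0.3600).
I(U;V) = H(U) + H(V) − H(U,V).
H(U) = 0.6641, H(V) = 1.0239, H(U,V) = 1.3899.
I(U;V) = 0.6641 + 1.0239 − 1.3899 = 0.298 nats.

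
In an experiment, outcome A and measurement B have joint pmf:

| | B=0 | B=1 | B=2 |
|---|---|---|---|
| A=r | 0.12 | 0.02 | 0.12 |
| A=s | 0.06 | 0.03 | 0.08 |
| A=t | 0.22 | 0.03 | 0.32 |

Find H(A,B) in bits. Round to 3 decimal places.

2.692 bits

H(A,B) = −Σ p(x,y)·log₂ p(x,y) over all 9 cells.
  cell (r,0): −0.12·log₂0.12 = 0.3671
  cell (r,1): −0.02·log₂0.02 = 0.1129
  cell (r,2): −0.12·log₂0.12 = 0.3671
  cell (s,0): −0.06·log₂0.06 = 0.2435
  cell (s,1): −0.03·log₂0.03 = 0.1518
  cell (s,2): −0.08·log₂0.08 = 0.2915
  cell (t,0): −0.22·log₂0.22 = 0.4806
  cell (t,1): −0.03·log₂0.03 = 0.1518
  cell (t,2): −0.32·log₂0.32 = 0.5260
Sum = 2.692 bits.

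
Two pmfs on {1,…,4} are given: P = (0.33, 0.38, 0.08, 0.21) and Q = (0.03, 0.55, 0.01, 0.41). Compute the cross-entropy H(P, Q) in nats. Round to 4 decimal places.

H(P,Q) = −Σ p·ln q.
  −0.33·ln(0.03) = 1.15716
  −0.38·ln(0.55) = 0.22718
  −0.08·ln(0.01) = 0.36841
  −0.21·ln(0.41) = 0.18724
H(P,Q) = 1.9400 nats.

1.9400 nats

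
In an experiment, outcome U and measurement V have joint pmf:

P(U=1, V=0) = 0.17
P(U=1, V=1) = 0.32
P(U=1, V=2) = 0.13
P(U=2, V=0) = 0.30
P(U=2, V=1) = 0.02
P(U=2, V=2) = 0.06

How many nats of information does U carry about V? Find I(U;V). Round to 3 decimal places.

0.162 nats

Marginals: p(U) = (0.6200, 0.3800), p(V) = (0.4700, 0.3400, 0.1900).
I(U;V) = H(U) + H(V) − H(U,V).
H(U) = 0.6641, H(V) = 1.0372, H(U,V) = 1.5393.
I(U;V) = 0.6641 + 1.0372 − 1.5393 = 0.162 nats.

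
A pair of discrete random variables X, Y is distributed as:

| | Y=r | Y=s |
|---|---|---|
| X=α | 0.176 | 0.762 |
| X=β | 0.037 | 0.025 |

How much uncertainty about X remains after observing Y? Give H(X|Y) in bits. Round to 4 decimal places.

Chain rule: H(X|Y) = H(X,Y) − H(Y).
Marginals: p(X) = (0.9380, 0.0620), p(Y) = (0.2130, 0.7870).
H(X,Y) = 1.0490 bits; H(Y) = 0.7472 bits.
H(X|Y) = 1.0490 − 0.7472 = 0.3018 bits.

0.3018 bits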